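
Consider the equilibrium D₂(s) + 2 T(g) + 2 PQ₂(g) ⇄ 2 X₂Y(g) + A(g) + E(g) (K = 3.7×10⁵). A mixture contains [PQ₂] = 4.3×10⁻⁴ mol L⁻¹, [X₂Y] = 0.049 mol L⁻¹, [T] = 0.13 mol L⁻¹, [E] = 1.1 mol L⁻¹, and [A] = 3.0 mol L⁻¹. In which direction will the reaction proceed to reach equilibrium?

(D₂ is a pure solid — omitted from Q.)
Q = [X₂Y]²·[A]·[E] / ([T]²·[PQ₂]²) = (0.049)²·(3.0)·(1.1) / ((0.13)²·(4.3×10⁻⁴)²) = 2.5×10⁶
Q = 2.5×10⁶ > K = 3.7×10⁵, so the reverse reaction proceeds.

to the left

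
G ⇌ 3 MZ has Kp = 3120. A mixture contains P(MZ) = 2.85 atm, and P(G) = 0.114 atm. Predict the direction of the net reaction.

forward (toward products)

Qp = P(MZ)³ / P(G) = (2.85)³ / (0.114) = 203
Qp = 203 < Kp = 3120, so the forward reaction proceeds.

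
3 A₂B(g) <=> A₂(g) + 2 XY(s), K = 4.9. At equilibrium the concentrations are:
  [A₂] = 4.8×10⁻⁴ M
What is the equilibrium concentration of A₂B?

[A₂B] = 0.046 M

(XY is a pure solid — omitted from K.)
At equilibrium, K = [A₂] / [A₂B]³ = 4.9.
(4.8×10⁻⁴) / ([A₂B])³ = 4.9
[A₂B]³ = 9.80×10⁻⁵ ⇒ [A₂B] = 0.046 M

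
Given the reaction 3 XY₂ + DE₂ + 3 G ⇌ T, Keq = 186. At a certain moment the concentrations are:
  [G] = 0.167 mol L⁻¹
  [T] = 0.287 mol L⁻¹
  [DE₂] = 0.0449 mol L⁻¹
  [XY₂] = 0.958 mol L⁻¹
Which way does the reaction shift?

Q = [T] / ([XY₂]³·[DE₂]·[G]³) = (0.287) / ((0.958)³·(0.0449)·(0.167)³) = 1560
Q = 1560 > Keq = 186, so the reverse reaction proceeds.

in the reverse direction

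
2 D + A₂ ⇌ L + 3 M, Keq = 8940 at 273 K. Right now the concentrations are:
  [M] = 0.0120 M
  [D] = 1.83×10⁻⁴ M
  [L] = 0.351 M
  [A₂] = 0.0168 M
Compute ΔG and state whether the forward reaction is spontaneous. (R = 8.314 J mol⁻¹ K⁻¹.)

ΔG = -4.80 kJ/mol; the forward reaction is spontaneous

Q = [L]·[M]³ / ([D]²·[A₂]) = (0.351)·(0.0120)³ / ((1.83×10⁻⁴)²·(0.0168)) = 1080
ΔG = RT ln(Q/Keq) = (8.314 J mol⁻¹ K⁻¹)(273 K) × ln(1080/8940)
   = (2.270 kJ/mol)(-2.114) = -4.80 kJ/mol
ΔG < 0, so the forward reaction is spontaneous (proceeds forward).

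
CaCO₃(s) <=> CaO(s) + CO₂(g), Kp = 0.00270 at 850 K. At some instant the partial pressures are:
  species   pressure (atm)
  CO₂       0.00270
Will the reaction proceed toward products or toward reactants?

(CaCO₃, CaO are pure solids — omitted from Qp.)
Qp = P(CO₂) = 0.00270
Qp = 0.00270 = Kp, so the system is already at equilibrium.

no net change (already at equilibrium)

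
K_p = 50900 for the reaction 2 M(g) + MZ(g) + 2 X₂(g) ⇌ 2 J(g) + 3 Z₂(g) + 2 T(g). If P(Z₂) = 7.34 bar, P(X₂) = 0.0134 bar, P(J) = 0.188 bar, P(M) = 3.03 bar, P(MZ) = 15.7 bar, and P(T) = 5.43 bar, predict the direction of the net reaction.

to the right

Q_p = P(J)²·P(Z₂)³·P(T)² / (P(M)²·P(MZ)·P(X₂)²) = (0.188)²·(7.34)³·(5.43)² / ((3.03)²·(15.7)·(0.0134)²) = 15900
Q_p = 15900 < K_p = 50900, so the forward reaction proceeds.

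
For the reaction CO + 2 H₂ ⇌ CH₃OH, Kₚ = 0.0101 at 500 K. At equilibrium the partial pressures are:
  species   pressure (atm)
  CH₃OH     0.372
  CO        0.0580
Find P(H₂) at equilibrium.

P(H₂) = 25.2 atm

At equilibrium, Kₚ = P(CH₃OH) / (P(CO)·P(H₂)²) = 0.0101.
(0.372) / ((0.0580)·(P(H₂))²) = 0.0101
P(H₂)² = 635 ⇒ P(H₂) = 25.2 atm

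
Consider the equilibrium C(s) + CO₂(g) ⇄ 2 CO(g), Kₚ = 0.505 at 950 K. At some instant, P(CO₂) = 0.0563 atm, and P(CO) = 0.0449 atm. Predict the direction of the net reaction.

(C is a pure solid — omitted from Qₚ.)
Qₚ = P(CO)² / P(CO₂) = (0.0449)² / (0.0563) = 0.0358
Qₚ = 0.0358 < Kₚ = 0.505, so the forward reaction proceeds.

to the right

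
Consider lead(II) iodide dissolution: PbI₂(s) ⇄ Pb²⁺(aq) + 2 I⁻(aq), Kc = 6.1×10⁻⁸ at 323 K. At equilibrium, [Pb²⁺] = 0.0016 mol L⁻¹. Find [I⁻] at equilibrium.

[I⁻] = 0.0062 mol L⁻¹

(PbI₂ is a pure solid — omitted from Kc.)
At equilibrium, Kc = [Pb²⁺]·[I⁻]² = 6.1×10⁻⁸.
(0.0016)·([I⁻])² = 6.1×10⁻⁸
[I⁻]² = 3.81×10⁻⁵ ⇒ [I⁻] = 0.0062 mol L⁻¹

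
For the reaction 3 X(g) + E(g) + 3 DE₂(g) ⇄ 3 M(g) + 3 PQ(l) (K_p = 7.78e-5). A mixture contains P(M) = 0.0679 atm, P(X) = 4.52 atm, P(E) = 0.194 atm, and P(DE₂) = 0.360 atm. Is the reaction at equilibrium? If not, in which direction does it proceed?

in the reverse direction

(PQ is a pure liquid — omitted from Q_p.)
Q_p = P(M)³ / (P(X)³·P(E)·P(DE₂)³) = (0.0679)³ / ((4.52)³·(0.194)·(0.360)³) = 3.75e-4
Q_p = 3.75e-4 > K_p = 7.78e-5, so the reverse reaction proceeds.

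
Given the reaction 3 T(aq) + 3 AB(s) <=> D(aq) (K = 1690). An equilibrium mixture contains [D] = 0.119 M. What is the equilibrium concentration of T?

[T] = 0.0413 M

(AB is a pure solid — omitted from K.)
At equilibrium, K = [D] / [T]³ = 1690.
(0.119) / ([T])³ = 1690
[T]³ = 7.04×10⁻⁵ ⇒ [T] = 0.0413 M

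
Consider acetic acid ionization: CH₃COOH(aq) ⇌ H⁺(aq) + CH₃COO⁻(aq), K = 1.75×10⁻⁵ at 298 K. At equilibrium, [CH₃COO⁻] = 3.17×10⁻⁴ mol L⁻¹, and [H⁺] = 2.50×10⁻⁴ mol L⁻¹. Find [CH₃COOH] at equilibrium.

At equilibrium, K = [H⁺]·[CH₃COO⁻] / [CH₃COOH] = 1.75×10⁻⁵.
(2.50×10⁻⁴)·(3.17×10⁻⁴) / ([CH₃COOH]) = 1.75×10⁻⁵
[CH₃COOH] = 0.00453 mol L⁻¹

[CH₃COOH] = 0.00453 mol L⁻¹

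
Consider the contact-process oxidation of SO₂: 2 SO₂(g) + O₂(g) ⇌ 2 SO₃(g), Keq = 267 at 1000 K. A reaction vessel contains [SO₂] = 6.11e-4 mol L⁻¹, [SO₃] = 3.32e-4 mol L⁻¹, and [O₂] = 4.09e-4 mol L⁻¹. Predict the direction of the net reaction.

in the reverse direction

Q = [SO₃]² / ([SO₂]²·[O₂]) = (3.32e-4)² / ((6.11e-4)²·(4.09e-4)) = 722
Q = 722 > Keq = 267, so the reverse reaction proceeds.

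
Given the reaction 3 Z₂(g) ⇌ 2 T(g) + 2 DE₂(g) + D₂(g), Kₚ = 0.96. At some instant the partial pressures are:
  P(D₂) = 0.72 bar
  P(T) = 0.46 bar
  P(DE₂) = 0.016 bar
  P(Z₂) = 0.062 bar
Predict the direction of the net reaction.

forward (toward products)

Qₚ = P(T)²·P(DE₂)²·P(D₂) / P(Z₂)³ = (0.46)²·(0.016)²·(0.72) / (0.062)³ = 0.16
Qₚ = 0.16 < Kₚ = 0.96, so the forward reaction proceeds.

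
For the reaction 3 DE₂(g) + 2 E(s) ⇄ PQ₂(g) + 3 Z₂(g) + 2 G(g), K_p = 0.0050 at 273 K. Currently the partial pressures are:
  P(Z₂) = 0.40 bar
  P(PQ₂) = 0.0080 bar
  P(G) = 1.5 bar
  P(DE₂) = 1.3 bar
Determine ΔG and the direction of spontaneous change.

(E is a pure solid — omitted from Q_p.)
Q_p = P(PQ₂)·P(Z₂)³·P(G)² / P(DE₂)³ = (0.0080)·(0.40)³·(1.5)² / (1.3)³ = 5.24×10⁻⁴
ΔG = RT ln(Q_p/K_p) = (8.314 J mol⁻¹ K⁻¹)(273 K) × ln(5.24×10⁻⁴/0.0050)
   = (2.270 kJ/mol)(-2.256) = -5.12 kJ/mol
ΔG < 0, so the forward reaction is spontaneous (proceeds forward).

ΔG = -5.12 kJ/mol; the forward reaction is spontaneous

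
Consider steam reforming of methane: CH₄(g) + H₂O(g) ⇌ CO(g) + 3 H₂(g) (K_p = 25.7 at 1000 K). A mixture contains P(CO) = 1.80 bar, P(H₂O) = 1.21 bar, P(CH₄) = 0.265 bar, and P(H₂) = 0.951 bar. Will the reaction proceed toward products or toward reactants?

Q_p = P(CO)·P(H₂)³ / (P(CH₄)·P(H₂O)) = (1.80)·(0.951)³ / ((0.265)·(1.21)) = 4.83
Q_p = 4.83 < K_p = 25.7, so the forward reaction proceeds.

forward (toward products)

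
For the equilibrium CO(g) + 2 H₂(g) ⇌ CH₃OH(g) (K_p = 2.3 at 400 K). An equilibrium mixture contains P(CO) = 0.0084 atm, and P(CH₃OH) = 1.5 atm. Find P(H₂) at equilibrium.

At equilibrium, K_p = P(CH₃OH) / (P(CO)·P(H₂)²) = 2.3.
(1.5) / ((0.0084)·(P(H₂))²) = 2.3
P(H₂)² = 77.6 ⇒ P(H₂) = 8.8 atm

P(H₂) = 8.8 atm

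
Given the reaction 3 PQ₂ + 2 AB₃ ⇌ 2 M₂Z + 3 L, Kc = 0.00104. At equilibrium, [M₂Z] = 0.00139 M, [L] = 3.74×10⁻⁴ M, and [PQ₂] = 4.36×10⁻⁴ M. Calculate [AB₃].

At equilibrium, Kc = [M₂Z]²·[L]³ / ([PQ₂]³·[AB₃]²) = 0.00104.
(0.00139)²·(3.74×10⁻⁴)³ / ((4.36×10⁻⁴)³·([AB₃])²) = 0.00104
[AB₃]² = 0.00117 ⇒ [AB₃] = 0.0342 M

[AB₃] = 0.0342 M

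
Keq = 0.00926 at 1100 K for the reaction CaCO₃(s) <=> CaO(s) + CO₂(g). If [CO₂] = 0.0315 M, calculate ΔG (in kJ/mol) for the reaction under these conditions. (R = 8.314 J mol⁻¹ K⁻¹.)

(CaCO₃, CaO are pure solids — omitted from Q.)
Q = [CO₂] = 0.0315
ΔG = RT ln(Q/Keq) = (8.314 J mol⁻¹ K⁻¹)(1100 K) × ln(0.0315/0.00926)
   = (9.145 kJ/mol)(1.224) = 11.2 kJ/mol
ΔG > 0, so the forward reaction is non-spontaneous (proceeds in reverse).

ΔG = 11.2 kJ/mol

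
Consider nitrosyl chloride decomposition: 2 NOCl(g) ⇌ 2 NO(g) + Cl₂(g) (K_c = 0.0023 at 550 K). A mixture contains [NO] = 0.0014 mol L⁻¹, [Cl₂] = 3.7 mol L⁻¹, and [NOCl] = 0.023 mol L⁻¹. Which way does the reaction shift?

Q_c = [NO]²·[Cl₂] / [NOCl]² = (0.0014)²·(3.7) / (0.023)² = 0.014
Q_c = 0.014 > K_c = 0.0023, so the reverse reaction proceeds.

to the left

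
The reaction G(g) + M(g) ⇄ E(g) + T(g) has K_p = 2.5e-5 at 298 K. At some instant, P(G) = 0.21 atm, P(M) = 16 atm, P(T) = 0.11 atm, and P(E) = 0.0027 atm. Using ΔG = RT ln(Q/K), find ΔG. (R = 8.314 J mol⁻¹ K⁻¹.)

Q_p = P(E)·P(T) / (P(G)·P(M)) = (0.0027)·(0.11) / ((0.21)·(16)) = 8.84e-5
ΔG = RT ln(Q_p/K_p) = (8.314 J mol⁻¹ K⁻¹)(298 K) × ln(8.84e-5/2.5e-5)
   = (2.478 kJ/mol)(1.263) = 3.13 kJ/mol
ΔG > 0, so the forward reaction is non-spontaneous (proceeds in reverse).

ΔG = 3.13 kJ/mol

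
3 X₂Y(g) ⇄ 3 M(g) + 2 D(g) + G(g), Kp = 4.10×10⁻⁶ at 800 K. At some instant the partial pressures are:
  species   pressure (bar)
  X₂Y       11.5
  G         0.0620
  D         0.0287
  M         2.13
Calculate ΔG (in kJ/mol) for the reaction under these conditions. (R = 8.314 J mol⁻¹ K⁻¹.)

ΔG = -16.9 kJ/mol

Qp = P(M)³·P(D)²·P(G) / P(X₂Y)³ = (2.13)³·(0.0287)²·(0.0620) / (11.5)³ = 3.24×10⁻⁷
ΔG = RT ln(Qp/Kp) = (8.314 J mol⁻¹ K⁻¹)(800 K) × ln(3.24×10⁻⁷/4.10×10⁻⁶)
   = (6.651 kJ/mol)(-2.538) = -16.9 kJ/mol
ΔG < 0, so the forward reaction is spontaneous (proceeds forward).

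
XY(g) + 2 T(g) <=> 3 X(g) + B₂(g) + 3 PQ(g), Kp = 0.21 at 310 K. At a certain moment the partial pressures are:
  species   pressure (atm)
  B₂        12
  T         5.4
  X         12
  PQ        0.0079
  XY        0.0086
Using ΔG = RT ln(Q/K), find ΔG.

Qp = P(X)³·P(B₂)·P(PQ)³ / (P(XY)·P(T)²) = (12)³·(12)·(0.0079)³ / ((0.0086)·(5.4)²) = 0.0408
ΔG = RT ln(Qp/Kp) = (8.314 J mol⁻¹ K⁻¹)(310 K) × ln(0.0408/0.21)
   = (2.577 kJ/mol)(-1.638) = -4.22 kJ/mol
ΔG < 0, so the forward reaction is spontaneous (proceeds forward).

ΔG = -4.22 kJ/mol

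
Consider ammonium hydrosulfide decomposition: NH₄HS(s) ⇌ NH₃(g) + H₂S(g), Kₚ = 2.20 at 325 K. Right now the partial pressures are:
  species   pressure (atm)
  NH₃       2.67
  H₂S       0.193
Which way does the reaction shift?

(NH₄HS is a pure solid — omitted from Qₚ.)
Qₚ = P(NH₃)·P(H₂S) = (2.67)·(0.193) = 0.515
Qₚ = 0.515 < Kₚ = 2.20, so the forward reaction proceeds.

toward products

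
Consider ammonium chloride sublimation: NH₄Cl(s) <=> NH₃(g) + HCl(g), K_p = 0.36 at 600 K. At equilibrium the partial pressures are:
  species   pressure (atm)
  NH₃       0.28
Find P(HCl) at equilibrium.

P(HCl) = 1.3 atm

(NH₄Cl is a pure solid — omitted from K_p.)
At equilibrium, K_p = P(NH₃)·P(HCl) = 0.36.
(0.28)·(P(HCl)) = 0.36
P(HCl) = 1.29 = 1.3 atm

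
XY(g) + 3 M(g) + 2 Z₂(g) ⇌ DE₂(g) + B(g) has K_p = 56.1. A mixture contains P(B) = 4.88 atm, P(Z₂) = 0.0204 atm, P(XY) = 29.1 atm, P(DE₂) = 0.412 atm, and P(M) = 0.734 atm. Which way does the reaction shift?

Q_p = P(DE₂)·P(B) / (P(XY)·P(M)³·P(Z₂)²) = (0.412)·(4.88) / ((29.1)·(0.734)³·(0.0204)²) = 420
Q_p = 420 > K_p = 56.1, so the reverse reaction proceeds.

reverse (toward reactants)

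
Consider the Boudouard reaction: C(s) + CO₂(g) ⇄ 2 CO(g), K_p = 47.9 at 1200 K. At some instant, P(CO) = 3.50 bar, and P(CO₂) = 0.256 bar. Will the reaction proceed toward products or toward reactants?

at equilibrium

(C is a pure solid — omitted from Q_p.)
Q_p = P(CO)² / P(CO₂) = (3.50)² / (0.256) = 47.9
Q_p = 47.9 = K_p, so the system is already at equilibrium.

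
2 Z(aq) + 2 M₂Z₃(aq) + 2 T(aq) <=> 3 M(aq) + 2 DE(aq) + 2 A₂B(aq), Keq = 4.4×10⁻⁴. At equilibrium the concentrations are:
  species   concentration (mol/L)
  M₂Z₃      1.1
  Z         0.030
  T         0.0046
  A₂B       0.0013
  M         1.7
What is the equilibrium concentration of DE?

At equilibrium, Keq = [M]³·[DE]²·[A₂B]² / ([Z]²·[M₂Z₃]²·[T]²) = 4.4×10⁻⁴.
(1.7)³·([DE])²·(0.0013)² / ((0.030)²·(1.1)²·(0.0046)²) = 4.4×10⁻⁴
[DE]² = 1.22×10⁻⁶ ⇒ [DE] = 0.0011 mol/L

[DE] = 0.0011 mol/L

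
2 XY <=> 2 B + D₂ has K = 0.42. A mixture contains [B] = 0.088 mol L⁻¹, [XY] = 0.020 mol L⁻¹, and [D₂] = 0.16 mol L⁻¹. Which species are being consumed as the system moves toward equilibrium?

B, D₂ (products)

Q = [B]²·[D₂] / [XY]² = (0.088)²·(0.16) / (0.020)² = 3.1
Q = 3.1 > K = 0.42: net reverse reaction.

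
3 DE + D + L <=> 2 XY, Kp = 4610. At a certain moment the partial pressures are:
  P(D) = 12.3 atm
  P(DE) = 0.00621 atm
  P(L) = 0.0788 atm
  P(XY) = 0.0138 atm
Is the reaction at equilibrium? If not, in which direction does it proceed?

Qp = P(XY)² / (P(DE)³·P(D)·P(L)) = (0.0138)² / ((0.00621)³·(12.3)·(0.0788)) = 820
Qp = 820 < Kp = 4610, so the forward reaction proceeds.

forward (toward products)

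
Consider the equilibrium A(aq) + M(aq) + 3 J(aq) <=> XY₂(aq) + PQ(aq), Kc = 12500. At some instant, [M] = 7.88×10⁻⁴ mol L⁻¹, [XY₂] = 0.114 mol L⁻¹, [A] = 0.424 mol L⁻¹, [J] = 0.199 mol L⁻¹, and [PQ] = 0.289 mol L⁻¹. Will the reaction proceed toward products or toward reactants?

at equilibrium

Qc = [XY₂]·[PQ] / ([A]·[M]·[J]³) = (0.114)·(0.289) / ((0.424)·(7.88×10⁻⁴)·(0.199)³) = 12500
Qc = 12500 = Kc, so the system is already at equilibrium.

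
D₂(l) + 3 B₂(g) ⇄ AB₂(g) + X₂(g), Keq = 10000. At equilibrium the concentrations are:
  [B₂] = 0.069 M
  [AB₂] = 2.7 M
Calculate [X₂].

(D₂ is a pure liquid — omitted from Keq.)
At equilibrium, Keq = [AB₂]·[X₂] / [B₂]³ = 10000.
(2.7)·([X₂]) / (0.069)³ = 10000
[X₂] = 1.22 = 1.2 M

[X₂] = 1.2 M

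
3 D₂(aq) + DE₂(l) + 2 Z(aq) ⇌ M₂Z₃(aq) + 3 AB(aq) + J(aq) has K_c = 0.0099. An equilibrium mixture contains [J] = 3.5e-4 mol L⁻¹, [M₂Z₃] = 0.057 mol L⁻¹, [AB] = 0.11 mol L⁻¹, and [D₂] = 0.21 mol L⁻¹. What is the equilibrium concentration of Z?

(DE₂ is a pure liquid — omitted from K_c.)
At equilibrium, K_c = [M₂Z₃]·[AB]³·[J] / ([D₂]³·[Z]²) = 0.0099.
(0.057)·(0.11)³·(3.5e-4) / ((0.21)³·([Z])²) = 0.0099
[Z]² = 2.90e-4 ⇒ [Z] = 0.017 mol L⁻¹

[Z] = 0.017 mol L⁻¹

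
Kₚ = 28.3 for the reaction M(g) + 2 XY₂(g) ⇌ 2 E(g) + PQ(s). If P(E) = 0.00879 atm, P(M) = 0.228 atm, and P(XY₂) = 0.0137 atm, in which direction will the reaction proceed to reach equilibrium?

(PQ is a pure solid — omitted from Qₚ.)
Qₚ = P(E)² / (P(M)·P(XY₂)²) = (0.00879)² / ((0.228)·(0.0137)²) = 1.81
Qₚ = 1.81 < Kₚ = 28.3, so the forward reaction proceeds.

toward products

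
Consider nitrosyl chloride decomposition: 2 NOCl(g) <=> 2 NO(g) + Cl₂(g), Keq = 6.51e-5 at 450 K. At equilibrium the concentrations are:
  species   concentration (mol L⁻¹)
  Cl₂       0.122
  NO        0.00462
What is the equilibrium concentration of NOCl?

At equilibrium, Keq = [NO]²·[Cl₂] / [NOCl]² = 6.51e-5.
(0.00462)²·(0.122) / ([NOCl])² = 6.51e-5
[NOCl]² = 0.0400 ⇒ [NOCl] = 0.200 mol L⁻¹

[NOCl] = 0.200 mol L⁻¹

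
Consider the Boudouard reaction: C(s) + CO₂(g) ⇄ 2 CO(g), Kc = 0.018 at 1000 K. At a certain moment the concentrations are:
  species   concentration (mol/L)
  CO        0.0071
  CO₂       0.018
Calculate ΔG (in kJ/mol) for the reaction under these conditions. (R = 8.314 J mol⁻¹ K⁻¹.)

ΔG = -15.5 kJ/mol

(C is a pure solid — omitted from Qc.)
Qc = [CO]² / [CO₂] = (0.0071)² / (0.018) = 0.00280
ΔG = RT ln(Qc/Kc) = (8.314 J mol⁻¹ K⁻¹)(1000 K) × ln(0.00280/0.018)
   = (8.314 kJ/mol)(-1.861) = -15.5 kJ/mol
ΔG < 0, so the forward reaction is spontaneous (proceeds forward).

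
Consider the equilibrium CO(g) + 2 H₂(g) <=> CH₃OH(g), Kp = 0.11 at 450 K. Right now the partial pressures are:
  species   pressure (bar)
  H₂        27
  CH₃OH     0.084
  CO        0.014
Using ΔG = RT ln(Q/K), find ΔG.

Qp = P(CH₃OH) / (P(CO)·P(H₂)²) = (0.084) / ((0.014)·(27)²) = 0.00823
ΔG = RT ln(Qp/Kp) = (8.314 J mol⁻¹ K⁻¹)(450 K) × ln(0.00823/0.11)
   = (3.741 kJ/mol)(-2.593) = -9.70 kJ/mol
ΔG < 0, so the forward reaction is spontaneous (proceeds forward).

ΔG = -9.70 kJ/mol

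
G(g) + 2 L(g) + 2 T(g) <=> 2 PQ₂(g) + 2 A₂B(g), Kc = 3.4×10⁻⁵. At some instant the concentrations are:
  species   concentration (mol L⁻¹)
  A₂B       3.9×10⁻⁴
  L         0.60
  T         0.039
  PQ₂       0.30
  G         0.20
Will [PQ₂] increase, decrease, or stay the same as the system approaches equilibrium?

decrease

Qc = [PQ₂]²·[A₂B]² / ([G]·[L]²·[T]²) = (0.30)²·(3.9×10⁻⁴)² / ((0.20)·(0.60)²·(0.039)²) = 1.2×10⁻⁴
Qc = 1.2×10⁻⁴ > Kc = 3.4×10⁻⁵: net reverse reaction.
PQ₂ is a product, so it decreases.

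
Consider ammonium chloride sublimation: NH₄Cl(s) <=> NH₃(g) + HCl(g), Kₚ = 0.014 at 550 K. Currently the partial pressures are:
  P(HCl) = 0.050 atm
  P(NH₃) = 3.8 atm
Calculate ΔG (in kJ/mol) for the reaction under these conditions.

(NH₄Cl is a pure solid — omitted from Qₚ.)
Qₚ = P(NH₃)·P(HCl) = (3.8)·(0.050) = 0.190
ΔG = RT ln(Qₚ/Kₚ) = (8.314 J mol⁻¹ K⁻¹)(550 K) × ln(0.190/0.014)
   = (4.573 kJ/mol)(2.608) = 11.9 kJ/mol
ΔG > 0, so the forward reaction is non-spontaneous (proceeds in reverse).

ΔG = 11.9 kJ/mol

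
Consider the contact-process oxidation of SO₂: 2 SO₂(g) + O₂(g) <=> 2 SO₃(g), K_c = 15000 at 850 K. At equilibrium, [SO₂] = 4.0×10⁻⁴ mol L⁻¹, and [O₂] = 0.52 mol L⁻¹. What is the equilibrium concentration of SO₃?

[SO₃] = 0.035 mol L⁻¹

At equilibrium, K_c = [SO₃]² / ([SO₂]²·[O₂]) = 15000.
([SO₃])² / ((4.0×10⁻⁴)²·(0.52)) = 15000
[SO₃]² = 0.00125 ⇒ [SO₃] = 0.035 mol L⁻¹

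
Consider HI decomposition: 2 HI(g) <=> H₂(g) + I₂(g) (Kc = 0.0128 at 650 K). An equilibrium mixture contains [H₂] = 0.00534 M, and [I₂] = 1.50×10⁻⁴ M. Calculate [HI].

At equilibrium, Kc = [H₂]·[I₂] / [HI]² = 0.0128.
(0.00534)·(1.50×10⁻⁴) / ([HI])² = 0.0128
[HI]² = 6.26×10⁻⁵ ⇒ [HI] = 0.00791 M

[HI] = 0.00791 M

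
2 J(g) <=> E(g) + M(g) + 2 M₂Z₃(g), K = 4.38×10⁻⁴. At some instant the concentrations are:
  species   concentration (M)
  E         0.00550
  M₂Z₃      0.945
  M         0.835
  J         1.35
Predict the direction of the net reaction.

toward reactants

Q = [E]·[M]·[M₂Z₃]² / [J]² = (0.00550)·(0.835)·(0.945)² / (1.35)² = 0.00225
Q = 0.00225 > K = 4.38×10⁻⁴, so the reverse reaction proceeds.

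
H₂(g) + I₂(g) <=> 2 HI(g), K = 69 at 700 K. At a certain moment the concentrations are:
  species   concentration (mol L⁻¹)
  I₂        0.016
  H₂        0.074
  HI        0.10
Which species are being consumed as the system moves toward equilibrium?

Q = [HI]² / ([H₂]·[I₂]) = (0.10)² / ((0.074)·(0.016)) = 8.4
Q = 8.4 < K = 69: net forward reaction.

H₂, I₂ (reactants)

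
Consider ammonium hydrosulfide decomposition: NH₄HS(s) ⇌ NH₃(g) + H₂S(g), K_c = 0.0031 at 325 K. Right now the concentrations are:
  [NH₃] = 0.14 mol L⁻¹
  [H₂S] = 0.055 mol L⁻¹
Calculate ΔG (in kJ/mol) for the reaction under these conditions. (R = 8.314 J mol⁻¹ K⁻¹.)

(NH₄HS is a pure solid — omitted from Q_c.)
Q_c = [NH₃]·[H₂S] = (0.14)·(0.055) = 0.00770
ΔG = RT ln(Q_c/K_c) = (8.314 J mol⁻¹ K⁻¹)(325 K) × ln(0.00770/0.0031)
   = (2.702 kJ/mol)(0.9098) = 2.46 kJ/mol
ΔG > 0, so the forward reaction is non-spontaneous (proceeds in reverse).

ΔG = 2.46 kJ/mol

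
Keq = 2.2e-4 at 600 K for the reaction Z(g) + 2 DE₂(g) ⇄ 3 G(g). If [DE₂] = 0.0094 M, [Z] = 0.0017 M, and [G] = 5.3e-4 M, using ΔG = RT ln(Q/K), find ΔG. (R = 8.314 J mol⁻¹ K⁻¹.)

ΔG = 7.51 kJ/mol

Q = [G]³ / ([Z]·[DE₂]²) = (5.3e-4)³ / ((0.0017)·(0.0094)²) = 9.91e-4
ΔG = RT ln(Q/Keq) = (8.314 J mol⁻¹ K⁻¹)(600 K) × ln(9.91e-4/2.2e-4)
   = (4.988 kJ/mol)(1.505) = 7.51 kJ/mol
ΔG > 0, so the forward reaction is non-spontaneous (proceeds in reverse).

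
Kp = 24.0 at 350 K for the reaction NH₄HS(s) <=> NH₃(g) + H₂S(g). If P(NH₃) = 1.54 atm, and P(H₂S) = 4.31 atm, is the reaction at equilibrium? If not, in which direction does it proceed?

(NH₄HS is a pure solid — omitted from Qp.)
Qp = P(NH₃)·P(H₂S) = (1.54)·(4.31) = 6.64
Qp = 6.64 < Kp = 24.0, so the forward reaction proceeds.

toward products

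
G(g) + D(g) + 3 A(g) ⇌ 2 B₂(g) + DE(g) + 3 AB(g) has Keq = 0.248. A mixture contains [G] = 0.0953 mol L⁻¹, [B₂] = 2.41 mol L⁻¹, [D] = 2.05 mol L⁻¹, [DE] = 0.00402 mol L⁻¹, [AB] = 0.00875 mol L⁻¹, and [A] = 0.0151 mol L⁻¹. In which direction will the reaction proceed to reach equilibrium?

Q = [B₂]²·[DE]·[AB]³ / ([G]·[D]·[A]³) = (2.41)²·(0.00402)·(0.00875)³ / ((0.0953)·(2.05)·(0.0151)³) = 0.0233
Q = 0.0233 < Keq = 0.248, so the forward reaction proceeds.

in the forward direction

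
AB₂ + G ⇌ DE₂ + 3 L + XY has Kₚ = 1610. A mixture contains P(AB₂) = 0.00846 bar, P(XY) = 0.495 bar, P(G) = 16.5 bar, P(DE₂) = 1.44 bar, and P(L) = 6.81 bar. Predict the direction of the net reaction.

no net change (already at equilibrium)

Qₚ = P(DE₂)·P(L)³·P(XY) / (P(AB₂)·P(G)) = (1.44)·(6.81)³·(0.495) / ((0.00846)·(16.5)) = 1610
Qₚ = 1610 = Kₚ, so the system is already at equilibrium.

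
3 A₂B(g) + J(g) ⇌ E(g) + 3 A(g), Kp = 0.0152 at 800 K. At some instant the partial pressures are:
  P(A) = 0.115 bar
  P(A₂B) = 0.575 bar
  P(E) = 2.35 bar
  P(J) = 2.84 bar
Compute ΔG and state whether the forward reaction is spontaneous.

Qp = P(E)·P(A)³ / (P(A₂B)³·P(J)) = (2.35)·(0.115)³ / ((0.575)³·(2.84)) = 0.00662
ΔG = RT ln(Qp/Kp) = (8.314 J mol⁻¹ K⁻¹)(800 K) × ln(0.00662/0.0152)
   = (6.651 kJ/mol)(-0.8312) = -5.53 kJ/mol
ΔG < 0, so the forward reaction is spontaneous (proceeds forward).

ΔG = -5.53 kJ/mol; the forward reaction is spontaneous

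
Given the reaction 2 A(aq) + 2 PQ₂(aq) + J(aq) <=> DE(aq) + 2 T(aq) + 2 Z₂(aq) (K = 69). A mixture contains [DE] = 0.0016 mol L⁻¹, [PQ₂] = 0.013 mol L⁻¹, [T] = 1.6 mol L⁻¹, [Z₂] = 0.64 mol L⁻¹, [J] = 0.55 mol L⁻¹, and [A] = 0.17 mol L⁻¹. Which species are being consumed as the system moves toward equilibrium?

DE, T, Z₂ (products)

Q = [DE]·[T]²·[Z₂]² / ([A]²·[PQ₂]²·[J]) = (0.0016)·(1.6)²·(0.64)² / ((0.17)²·(0.013)²·(0.55)) = 620
Q = 620 > K = 69: net reverse reaction.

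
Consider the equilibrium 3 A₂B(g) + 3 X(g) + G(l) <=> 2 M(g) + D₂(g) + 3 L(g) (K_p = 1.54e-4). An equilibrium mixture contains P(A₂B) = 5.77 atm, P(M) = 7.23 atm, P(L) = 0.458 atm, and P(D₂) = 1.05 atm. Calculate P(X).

P(X) = 5.63 atm

(G is a pure liquid — omitted from K_p.)
At equilibrium, K_p = P(M)²·P(D₂)·P(L)³ / (P(A₂B)³·P(X)³) = 1.54e-4.
(7.23)²·(1.05)·(0.458)³ / ((5.77)³·(P(X))³) = 1.54e-4
P(X)³ = 178 ⇒ P(X) = 5.63 atm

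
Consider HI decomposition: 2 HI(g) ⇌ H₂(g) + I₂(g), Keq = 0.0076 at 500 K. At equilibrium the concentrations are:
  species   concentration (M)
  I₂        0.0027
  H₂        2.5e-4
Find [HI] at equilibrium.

At equilibrium, Keq = [H₂]·[I₂] / [HI]² = 0.0076.
(2.5e-4)·(0.0027) / ([HI])² = 0.0076
[HI]² = 8.88e-5 ⇒ [HI] = 0.0094 M

[HI] = 0.0094 M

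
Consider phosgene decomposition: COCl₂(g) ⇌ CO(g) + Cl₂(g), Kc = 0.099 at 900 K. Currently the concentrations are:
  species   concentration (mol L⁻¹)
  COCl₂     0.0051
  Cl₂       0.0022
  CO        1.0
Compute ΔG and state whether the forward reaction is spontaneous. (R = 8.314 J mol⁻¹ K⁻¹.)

Qc = [CO]·[Cl₂] / [COCl₂] = (1.0)·(0.0022) / (0.0051) = 0.431
ΔG = RT ln(Qc/Kc) = (8.314 J mol⁻¹ K⁻¹)(900 K) × ln(0.431/0.099)
   = (7.483 kJ/mol)(1.471) = 11.0 kJ/mol
ΔG > 0, so the forward reaction is non-spontaneous (proceeds in reverse).

ΔG = 11.0 kJ/mol; the forward reaction is non-spontaneous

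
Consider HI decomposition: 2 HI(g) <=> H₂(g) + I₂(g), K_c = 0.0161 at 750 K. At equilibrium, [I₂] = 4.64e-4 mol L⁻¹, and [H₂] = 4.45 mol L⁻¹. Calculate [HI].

[HI] = 0.358 mol L⁻¹

At equilibrium, K_c = [H₂]·[I₂] / [HI]² = 0.0161.
(4.45)·(4.64e-4) / ([HI])² = 0.0161
[HI]² = 0.128 ⇒ [HI] = 0.358 mol L⁻¹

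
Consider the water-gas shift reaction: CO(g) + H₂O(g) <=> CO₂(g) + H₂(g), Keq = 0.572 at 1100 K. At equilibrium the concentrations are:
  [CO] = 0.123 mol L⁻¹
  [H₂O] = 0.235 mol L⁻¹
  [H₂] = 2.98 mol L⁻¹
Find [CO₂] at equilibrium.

At equilibrium, Keq = [CO₂]·[H₂] / ([CO]·[H₂O]) = 0.572.
([CO₂])·(2.98) / ((0.123)·(0.235)) = 0.572
[CO₂] = 0.00555 mol L⁻¹

[CO₂] = 0.00555 mol L⁻¹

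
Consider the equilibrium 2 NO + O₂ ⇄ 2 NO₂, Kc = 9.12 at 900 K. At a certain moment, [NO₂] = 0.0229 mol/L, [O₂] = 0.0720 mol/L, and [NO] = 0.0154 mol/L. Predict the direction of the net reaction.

Qc = [NO₂]² / ([NO]²·[O₂]) = (0.0229)² / ((0.0154)²·(0.0720)) = 30.7
Qc = 30.7 > Kc = 9.12, so the reverse reaction proceeds.

reverse (toward reactants)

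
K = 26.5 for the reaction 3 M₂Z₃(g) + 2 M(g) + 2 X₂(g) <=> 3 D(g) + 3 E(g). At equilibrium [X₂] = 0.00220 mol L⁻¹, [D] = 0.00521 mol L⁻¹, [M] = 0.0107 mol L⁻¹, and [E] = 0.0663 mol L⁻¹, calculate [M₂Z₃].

At equilibrium, K = [D]³·[E]³ / ([M₂Z₃]³·[M]²·[X₂]²) = 26.5.
(0.00521)³·(0.0663)³ / (([M₂Z₃])³·(0.0107)²·(0.00220)²) = 26.5
[M₂Z₃]³ = 0.00281 ⇒ [M₂Z₃] = 0.141 mol L⁻¹

[M₂Z₃] = 0.141 mol L⁻¹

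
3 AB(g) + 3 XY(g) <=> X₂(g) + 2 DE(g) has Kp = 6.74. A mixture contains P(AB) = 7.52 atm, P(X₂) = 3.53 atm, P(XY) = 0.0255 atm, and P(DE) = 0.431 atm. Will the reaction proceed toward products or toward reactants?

to the left

Qp = P(X₂)·P(DE)² / (P(AB)³·P(XY)³) = (3.53)·(0.431)² / ((7.52)³·(0.0255)³) = 93.0
Qp = 93.0 > Kp = 6.74, so the reverse reaction proceeds.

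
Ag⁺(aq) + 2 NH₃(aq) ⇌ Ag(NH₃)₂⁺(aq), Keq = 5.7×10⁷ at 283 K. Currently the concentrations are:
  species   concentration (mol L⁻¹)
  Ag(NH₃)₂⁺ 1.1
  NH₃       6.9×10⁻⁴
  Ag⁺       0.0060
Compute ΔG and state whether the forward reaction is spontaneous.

Q = [Ag(NH₃)₂⁺] / ([Ag⁺]·[NH₃]²) = (1.1) / ((0.0060)·(6.9×10⁻⁴)²) = 3.85×10⁸
ΔG = RT ln(Q/Keq) = (8.314 J mol⁻¹ K⁻¹)(283 K) × ln(3.85×10⁸/5.7×10⁷)
   = (2.353 kJ/mol)(1.910) = 4.49 kJ/mol
ΔG > 0, so the forward reaction is non-spontaneous (proceeds in reverse).

ΔG = 4.49 kJ/mol; the forward reaction is non-spontaneous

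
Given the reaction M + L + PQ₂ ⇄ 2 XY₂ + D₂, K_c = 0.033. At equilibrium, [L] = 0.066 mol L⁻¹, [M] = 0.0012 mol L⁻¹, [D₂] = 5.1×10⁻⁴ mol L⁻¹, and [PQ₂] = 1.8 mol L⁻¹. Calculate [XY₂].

At equilibrium, K_c = [XY₂]²·[D₂] / ([M]·[L]·[PQ₂]) = 0.033.
([XY₂])²·(5.1×10⁻⁴) / ((0.0012)·(0.066)·(1.8)) = 0.033
[XY₂]² = 0.00922 ⇒ [XY₂] = 0.096 mol L⁻¹

[XY₂] = 0.096 mol L⁻¹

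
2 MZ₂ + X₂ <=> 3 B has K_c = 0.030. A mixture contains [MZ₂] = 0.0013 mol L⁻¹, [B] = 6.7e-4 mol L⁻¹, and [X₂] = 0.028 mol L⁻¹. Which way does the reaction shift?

Q_c = [B]³ / ([MZ₂]²·[X₂]) = (6.7e-4)³ / ((0.0013)²·(0.028)) = 0.0064
Q_c = 0.0064 < K_c = 0.030, so the forward reaction proceeds.

forward (toward products)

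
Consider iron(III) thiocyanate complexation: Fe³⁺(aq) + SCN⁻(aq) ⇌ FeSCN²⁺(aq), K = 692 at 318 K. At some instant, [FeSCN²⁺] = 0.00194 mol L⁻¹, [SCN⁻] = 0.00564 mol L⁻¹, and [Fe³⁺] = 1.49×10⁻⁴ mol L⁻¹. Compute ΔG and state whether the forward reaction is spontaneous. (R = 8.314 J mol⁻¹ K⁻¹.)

Q = [FeSCN²⁺] / ([Fe³⁺]·[SCN⁻]) = (0.00194) / ((1.49×10⁻⁴)·(0.00564)) = 2310
ΔG = RT ln(Q/K) = (8.314 J mol⁻¹ K⁻¹)(318 K) × ln(2310/692)
   = (2.644 kJ/mol)(1.205) = 3.19 kJ/mol
ΔG > 0, so the forward reaction is non-spontaneous (proceeds in reverse).

ΔG = 3.19 kJ/mol; the forward reaction is non-spontaneous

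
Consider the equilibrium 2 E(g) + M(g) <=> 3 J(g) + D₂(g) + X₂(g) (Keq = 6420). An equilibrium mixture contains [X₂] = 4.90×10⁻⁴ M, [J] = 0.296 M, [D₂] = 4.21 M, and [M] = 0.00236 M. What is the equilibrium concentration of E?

At equilibrium, Keq = [J]³·[D₂]·[X₂] / ([E]²·[M]) = 6420.
(0.296)³·(4.21)·(4.90×10⁻⁴) / (([E])²·(0.00236)) = 6420
[E]² = 3.53×10⁻⁶ ⇒ [E] = 0.00188 M

[E] = 0.00188 M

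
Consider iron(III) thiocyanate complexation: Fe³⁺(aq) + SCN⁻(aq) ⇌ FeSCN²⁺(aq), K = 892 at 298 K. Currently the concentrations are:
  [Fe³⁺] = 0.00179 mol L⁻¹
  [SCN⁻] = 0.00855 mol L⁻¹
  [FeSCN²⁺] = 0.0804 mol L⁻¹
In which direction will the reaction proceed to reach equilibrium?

to the left

Q = [FeSCN²⁺] / ([Fe³⁺]·[SCN⁻]) = (0.0804) / ((0.00179)·(0.00855)) = 5250
Q = 5250 > K = 892, so the reverse reaction proceeds.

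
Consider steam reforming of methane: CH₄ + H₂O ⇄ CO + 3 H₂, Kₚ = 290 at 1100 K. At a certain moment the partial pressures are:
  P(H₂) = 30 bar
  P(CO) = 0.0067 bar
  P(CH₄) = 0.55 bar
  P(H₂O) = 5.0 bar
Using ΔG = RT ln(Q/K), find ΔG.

ΔG = -13.6 kJ/mol

Qₚ = P(CO)·P(H₂)³ / (P(CH₄)·P(H₂O)) = (0.0067)·(30)³ / ((0.55)·(5.0)) = 65.8
ΔG = RT ln(Qₚ/Kₚ) = (8.314 J mol⁻¹ K⁻¹)(1100 K) × ln(65.8/290)
   = (9.145 kJ/mol)(-1.483) = -13.6 kJ/mol
ΔG < 0, so the forward reaction is spontaneous (proceeds forward).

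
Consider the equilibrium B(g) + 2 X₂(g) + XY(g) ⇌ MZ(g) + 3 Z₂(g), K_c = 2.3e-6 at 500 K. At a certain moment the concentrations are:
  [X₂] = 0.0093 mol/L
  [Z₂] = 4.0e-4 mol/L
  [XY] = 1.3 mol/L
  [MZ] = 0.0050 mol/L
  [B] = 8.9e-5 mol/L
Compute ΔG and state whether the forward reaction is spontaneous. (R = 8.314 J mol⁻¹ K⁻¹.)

Q_c = [MZ]·[Z₂]³ / ([B]·[X₂]²·[XY]) = (0.0050)·(4.0e-4)³ / ((8.9e-5)·(0.0093)²·(1.3)) = 3.20e-5
ΔG = RT ln(Q_c/K_c) = (8.314 J mol⁻¹ K⁻¹)(500 K) × ln(3.20e-5/2.3e-6)
   = (4.157 kJ/mol)(2.633) = 10.9 kJ/mol
ΔG > 0, so the forward reaction is non-spontaneous (proceeds in reverse).

ΔG = 10.9 kJ/mol; the forward reaction is non-spontaneous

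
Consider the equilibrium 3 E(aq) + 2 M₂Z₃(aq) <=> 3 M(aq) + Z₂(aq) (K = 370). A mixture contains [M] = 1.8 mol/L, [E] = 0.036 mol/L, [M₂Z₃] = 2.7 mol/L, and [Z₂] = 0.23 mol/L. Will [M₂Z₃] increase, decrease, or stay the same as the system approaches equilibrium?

Q = [M]³·[Z₂] / ([E]³·[M₂Z₃]²) = (1.8)³·(0.23) / ((0.036)³·(2.7)²) = 3900
Q = 3900 > K = 370: net reverse reaction.
M₂Z₃ is a reactant, so it increases.

increase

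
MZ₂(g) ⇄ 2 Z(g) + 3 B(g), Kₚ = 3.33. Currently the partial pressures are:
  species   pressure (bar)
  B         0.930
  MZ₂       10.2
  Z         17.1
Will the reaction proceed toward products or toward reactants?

Qₚ = P(Z)²·P(B)³ / P(MZ₂) = (17.1)²·(0.930)³ / (10.2) = 23.1
Qₚ = 23.1 > Kₚ = 3.33, so the reverse reaction proceeds.

reverse (toward reactants)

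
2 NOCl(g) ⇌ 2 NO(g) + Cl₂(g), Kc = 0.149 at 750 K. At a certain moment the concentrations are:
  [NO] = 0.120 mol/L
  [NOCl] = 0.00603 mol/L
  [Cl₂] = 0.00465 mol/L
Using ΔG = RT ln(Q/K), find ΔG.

Qc = [NO]²·[Cl₂] / [NOCl]² = (0.120)²·(0.00465) / (0.00603)² = 1.84
ΔG = RT ln(Qc/Kc) = (8.314 J mol⁻¹ K⁻¹)(750 K) × ln(1.84/0.149)
   = (6.236 kJ/mol)(2.514) = 15.7 kJ/mol
ΔG > 0, so the forward reaction is non-spontaneous (proceeds in reverse).

ΔG = 15.7 kJ/mol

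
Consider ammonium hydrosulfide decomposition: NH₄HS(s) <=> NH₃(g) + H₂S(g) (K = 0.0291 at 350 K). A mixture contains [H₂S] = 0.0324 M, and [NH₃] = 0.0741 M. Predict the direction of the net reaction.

to the right

(NH₄HS is a pure solid — omitted from Q.)
Q = [NH₃]·[H₂S] = (0.0741)·(0.0324) = 0.00240
Q = 0.00240 < K = 0.0291, so the forward reaction proceeds.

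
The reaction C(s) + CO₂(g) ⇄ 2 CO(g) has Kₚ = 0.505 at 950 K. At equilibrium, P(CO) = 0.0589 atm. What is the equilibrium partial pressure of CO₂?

P(CO₂) = 0.00687 atm

(C is a pure solid — omitted from Kₚ.)
At equilibrium, Kₚ = P(CO)² / P(CO₂) = 0.505.
(0.0589)² / (P(CO₂)) = 0.505
P(CO₂) = 0.00687 atm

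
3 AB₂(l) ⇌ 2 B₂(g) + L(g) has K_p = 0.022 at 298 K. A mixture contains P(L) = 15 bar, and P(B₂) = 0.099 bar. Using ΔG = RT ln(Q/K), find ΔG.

ΔG = 4.71 kJ/mol

(AB₂ is a pure liquid — omitted from Q_p.)
Q_p = P(B₂)²·P(L) = (0.099)²·(15) = 0.147
ΔG = RT ln(Q_p/K_p) = (8.314 J mol⁻¹ K⁻¹)(298 K) × ln(0.147/0.022)
   = (2.478 kJ/mol)(1.899) = 4.71 kJ/mol
ΔG > 0, so the forward reaction is non-spontaneous (proceeds in reverse).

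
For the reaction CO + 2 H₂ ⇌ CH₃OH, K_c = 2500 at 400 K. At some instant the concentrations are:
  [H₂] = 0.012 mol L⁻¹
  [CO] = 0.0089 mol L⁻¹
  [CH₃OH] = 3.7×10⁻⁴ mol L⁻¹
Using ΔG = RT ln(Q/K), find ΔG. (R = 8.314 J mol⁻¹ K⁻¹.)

Q_c = [CH₃OH] / ([CO]·[H₂]²) = (3.7×10⁻⁴) / ((0.0089)·(0.012)²) = 289
ΔG = RT ln(Q_c/K_c) = (8.314 J mol⁻¹ K⁻¹)(400 K) × ln(289/2500)
   = (3.326 kJ/mol)(-2.158) = -7.18 kJ/mol
ΔG < 0, so the forward reaction is spontaneous (proceeds forward).

ΔG = -7.18 kJ/mol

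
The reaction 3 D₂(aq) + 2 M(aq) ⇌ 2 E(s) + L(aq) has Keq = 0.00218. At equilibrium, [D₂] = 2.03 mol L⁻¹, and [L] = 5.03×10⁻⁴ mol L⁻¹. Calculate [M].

[M] = 0.166 mol L⁻¹

(E is a pure solid — omitted from Keq.)
At equilibrium, Keq = [L] / ([D₂]³·[M]²) = 0.00218.
(5.03×10⁻⁴) / ((2.03)³·([M])²) = 0.00218
[M]² = 0.0276 ⇒ [M] = 0.166 mol L⁻¹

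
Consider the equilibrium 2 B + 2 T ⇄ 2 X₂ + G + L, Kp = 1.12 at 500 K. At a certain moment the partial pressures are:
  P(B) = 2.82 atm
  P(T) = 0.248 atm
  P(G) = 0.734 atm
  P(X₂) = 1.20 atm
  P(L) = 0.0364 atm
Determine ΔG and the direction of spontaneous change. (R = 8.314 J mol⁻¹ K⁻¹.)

ΔG = -11.0 kJ/mol; the forward reaction is spontaneous

Qp = P(X₂)²·P(G)·P(L) / (P(B)²·P(T)²) = (1.20)²·(0.734)·(0.0364) / ((2.82)²·(0.248)²) = 0.0787
ΔG = RT ln(Qp/Kp) = (8.314 J mol⁻¹ K⁻¹)(500 K) × ln(0.0787/1.12)
   = (4.157 kJ/mol)(-2.655) = -11.0 kJ/mol
ΔG < 0, so the forward reaction is spontaneous (proceeds forward).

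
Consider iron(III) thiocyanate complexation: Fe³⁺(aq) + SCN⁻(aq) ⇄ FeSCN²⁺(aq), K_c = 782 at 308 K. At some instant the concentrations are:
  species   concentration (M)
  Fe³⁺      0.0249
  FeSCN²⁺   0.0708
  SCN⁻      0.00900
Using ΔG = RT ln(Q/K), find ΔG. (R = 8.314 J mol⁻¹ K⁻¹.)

ΔG = -2.32 kJ/mol

Q_c = [FeSCN²⁺] / ([Fe³⁺]·[SCN⁻]) = (0.0708) / ((0.0249)·(0.00900)) = 316
ΔG = RT ln(Q_c/K_c) = (8.314 J mol⁻¹ K⁻¹)(308 K) × ln(316/782)
   = (2.561 kJ/mol)(-0.9061) = -2.32 kJ/mol
ΔG < 0, so the forward reaction is spontaneous (proceeds forward).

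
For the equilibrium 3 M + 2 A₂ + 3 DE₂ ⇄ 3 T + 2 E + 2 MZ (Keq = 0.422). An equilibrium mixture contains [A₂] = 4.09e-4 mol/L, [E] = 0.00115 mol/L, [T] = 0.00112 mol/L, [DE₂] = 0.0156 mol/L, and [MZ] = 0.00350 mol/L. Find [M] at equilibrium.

[M] = 0.00440 mol/L

At equilibrium, Keq = [T]³·[E]²·[MZ]² / ([M]³·[A₂]²·[DE₂]³) = 0.422.
(0.00112)³·(0.00115)²·(0.00350)² / (([M])³·(4.09e-4)²·(0.0156)³) = 0.422
[M]³ = 8.49e-8 ⇒ [M] = 0.00440 mol/L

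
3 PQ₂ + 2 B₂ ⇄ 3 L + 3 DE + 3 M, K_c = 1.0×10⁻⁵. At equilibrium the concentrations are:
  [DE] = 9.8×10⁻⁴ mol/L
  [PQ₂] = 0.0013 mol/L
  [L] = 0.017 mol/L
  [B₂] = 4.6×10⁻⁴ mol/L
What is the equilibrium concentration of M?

At equilibrium, K_c = [L]³·[DE]³·[M]³ / ([PQ₂]³·[B₂]²) = 1.0×10⁻⁵.
(0.017)³·(9.8×10⁻⁴)³·([M])³ / ((0.0013)³·(4.6×10⁻⁴)²) = 1.0×10⁻⁵
[M]³ = 1.01×10⁻⁶ ⇒ [M] = 0.010 mol/L

[M] = 0.010 mol/L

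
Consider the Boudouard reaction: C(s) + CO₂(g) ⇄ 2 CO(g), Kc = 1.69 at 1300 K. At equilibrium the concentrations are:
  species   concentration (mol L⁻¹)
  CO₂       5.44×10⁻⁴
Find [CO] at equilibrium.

(C is a pure solid — omitted from Kc.)
At equilibrium, Kc = [CO]² / [CO₂] = 1.69.
([CO])² / (5.44×10⁻⁴) = 1.69
[CO]² = 9.19×10⁻⁴ ⇒ [CO] = 0.0303 mol L⁻¹

[CO] = 0.0303 mol L⁻¹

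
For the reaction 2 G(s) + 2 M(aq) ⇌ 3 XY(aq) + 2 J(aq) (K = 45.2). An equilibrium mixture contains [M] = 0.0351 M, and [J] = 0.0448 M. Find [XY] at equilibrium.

[XY] = 3.03 M

(G is a pure solid — omitted from K.)
At equilibrium, K = [XY]³·[J]² / [M]² = 45.2.
([XY])³·(0.0448)² / (0.0351)² = 45.2
[XY]³ = 27.7 ⇒ [XY] = 3.03 M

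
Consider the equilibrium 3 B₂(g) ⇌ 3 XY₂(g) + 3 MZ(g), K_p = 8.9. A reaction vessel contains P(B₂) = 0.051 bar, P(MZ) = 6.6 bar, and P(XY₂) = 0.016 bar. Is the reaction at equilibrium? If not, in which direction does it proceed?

Q_p = P(XY₂)³·P(MZ)³ / P(B₂)³ = (0.016)³·(6.6)³ / (0.051)³ = 8.9
Q_p = 8.9 = K_p, so the system is already at equilibrium.

at equilibrium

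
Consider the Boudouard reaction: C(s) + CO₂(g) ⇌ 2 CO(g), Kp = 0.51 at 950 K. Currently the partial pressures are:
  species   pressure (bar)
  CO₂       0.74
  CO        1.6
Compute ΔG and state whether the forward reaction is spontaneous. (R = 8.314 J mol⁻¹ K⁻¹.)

(C is a pure solid — omitted from Qp.)
Qp = P(CO)² / P(CO₂) = (1.6)² / (0.74) = 3.46
ΔG = RT ln(Qp/Kp) = (8.314 J mol⁻¹ K⁻¹)(950 K) × ln(3.46/0.51)
   = (7.898 kJ/mol)(1.915) = 15.1 kJ/mol
ΔG > 0, so the forward reaction is non-spontaneous (proceeds in reverse).

ΔG = 15.1 kJ/mol; the forward reaction is non-spontaneous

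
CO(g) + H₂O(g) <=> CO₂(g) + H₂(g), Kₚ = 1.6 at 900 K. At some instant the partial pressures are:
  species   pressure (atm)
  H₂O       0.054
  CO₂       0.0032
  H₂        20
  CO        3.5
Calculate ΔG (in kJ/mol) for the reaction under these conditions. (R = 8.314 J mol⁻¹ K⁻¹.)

ΔG = -11.6 kJ/mol

Qₚ = P(CO₂)·P(H₂) / (P(CO)·P(H₂O)) = (0.0032)·(20) / ((3.5)·(0.054)) = 0.339
ΔG = RT ln(Qₚ/Kₚ) = (8.314 J mol⁻¹ K⁻¹)(900 K) × ln(0.339/1.6)
   = (7.483 kJ/mol)(-1.552) = -11.6 kJ/mol
ΔG < 0, so the forward reaction is spontaneous (proceeds forward).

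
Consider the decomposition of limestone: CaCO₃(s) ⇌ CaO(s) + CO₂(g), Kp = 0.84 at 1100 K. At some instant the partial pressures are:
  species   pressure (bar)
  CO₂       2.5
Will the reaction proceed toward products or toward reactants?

reverse (toward reactants)

(CaCO₃, CaO are pure solids — omitted from Qp.)
Qp = P(CO₂) = 2.5
Qp = 2.5 > Kp = 0.84, so the reverse reaction proceeds.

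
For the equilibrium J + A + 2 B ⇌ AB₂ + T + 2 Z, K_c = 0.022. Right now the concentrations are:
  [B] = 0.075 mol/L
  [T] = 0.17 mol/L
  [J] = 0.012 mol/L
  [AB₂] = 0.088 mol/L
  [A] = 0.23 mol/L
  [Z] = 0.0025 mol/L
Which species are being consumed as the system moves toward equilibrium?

Q_c = [AB₂]·[T]·[Z]² / ([J]·[A]·[B]²) = (0.088)·(0.17)·(0.0025)² / ((0.012)·(0.23)·(0.075)²) = 0.0060
Q_c = 0.0060 < K_c = 0.022: net forward reaction.

J, A, B (reactants)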